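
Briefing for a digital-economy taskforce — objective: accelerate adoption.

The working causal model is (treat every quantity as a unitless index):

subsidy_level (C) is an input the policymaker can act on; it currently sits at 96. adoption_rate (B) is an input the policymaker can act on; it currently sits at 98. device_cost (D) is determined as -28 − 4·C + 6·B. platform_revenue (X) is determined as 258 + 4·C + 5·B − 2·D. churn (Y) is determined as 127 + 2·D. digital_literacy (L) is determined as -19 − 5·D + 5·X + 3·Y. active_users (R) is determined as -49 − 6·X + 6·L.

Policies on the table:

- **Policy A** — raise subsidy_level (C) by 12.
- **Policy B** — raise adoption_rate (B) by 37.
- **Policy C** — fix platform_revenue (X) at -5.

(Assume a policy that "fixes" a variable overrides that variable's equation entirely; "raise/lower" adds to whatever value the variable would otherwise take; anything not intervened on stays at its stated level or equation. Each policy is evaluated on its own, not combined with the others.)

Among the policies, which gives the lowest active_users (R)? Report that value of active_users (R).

Policy A (C + 12):
  C = 96 + 12 = 108
  B = 98
  D = -28 − 4·108 + 6·98 = 128
  X = 258 + 4·108 + 5·98 − 2·128 = 924
  Y = 127 + 2·128 = 383
  L = -19 − 5·128 + 5·924 + 3·383 = 5110
  R = -49 − 6·924 + 6·5110 = 25067
Policy B (B + 37):
  C = 96
  B = 98 + 37 = 135
  D = -28 − 4·96 + 6·135 = 398
  X = 258 + 4·96 + 5·135 − 2·398 = 521
  Y = 127 + 2·398 = 923
  L = -19 − 5·398 + 5·521 + 3·923 = 3365
  R = -49 − 6·521 + 6·3365 = 17015
Policy C (X := -5):
  C = 96
  B = 98
  D = -28 − 4·96 + 6·98 = 176
  X = -5
  Y = 127 + 2·176 = 479
  L = -19 − 5·176 + 5·(-5) + 3·479 = 513
  R = -49 − 6·(-5) + 6·513 = 3059
Comparing — Policy A: R=25067, Policy B: R=17015, Policy C: R=3059. Lowest is 3059 (Policy C).

3059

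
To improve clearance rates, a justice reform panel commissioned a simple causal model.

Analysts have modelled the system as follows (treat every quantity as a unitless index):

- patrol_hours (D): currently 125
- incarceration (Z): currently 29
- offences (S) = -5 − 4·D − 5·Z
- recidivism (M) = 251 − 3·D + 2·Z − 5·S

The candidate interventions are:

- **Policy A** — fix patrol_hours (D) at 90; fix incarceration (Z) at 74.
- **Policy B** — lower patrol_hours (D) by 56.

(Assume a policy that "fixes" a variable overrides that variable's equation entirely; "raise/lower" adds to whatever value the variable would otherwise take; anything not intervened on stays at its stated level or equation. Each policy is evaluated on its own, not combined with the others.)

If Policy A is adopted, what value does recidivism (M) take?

Policy A (D := 90, Z := 74):
  D = 90
  Z = 74
  S = -5 − 4·90 − 5·74 = -735
  M = 251 − 3·90 + 2·74 − 5·(-735) = 3804

3804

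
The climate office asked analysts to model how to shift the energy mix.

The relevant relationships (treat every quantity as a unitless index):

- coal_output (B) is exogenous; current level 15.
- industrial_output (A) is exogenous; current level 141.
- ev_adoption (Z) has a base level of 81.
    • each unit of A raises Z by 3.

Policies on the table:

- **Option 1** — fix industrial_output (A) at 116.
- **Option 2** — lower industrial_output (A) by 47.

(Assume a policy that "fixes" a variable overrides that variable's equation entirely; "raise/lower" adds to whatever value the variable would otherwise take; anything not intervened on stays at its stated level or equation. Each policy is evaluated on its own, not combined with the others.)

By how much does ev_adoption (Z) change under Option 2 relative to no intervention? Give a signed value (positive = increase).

Baseline:
  A = 141
  Z = 81 + 3·141 = 504
Option 2 (A − 47):
  A = 141 − 47 = 94
  Z = 81 + 3·94 = 363
Change in Z: 363 − 504 = -141

-141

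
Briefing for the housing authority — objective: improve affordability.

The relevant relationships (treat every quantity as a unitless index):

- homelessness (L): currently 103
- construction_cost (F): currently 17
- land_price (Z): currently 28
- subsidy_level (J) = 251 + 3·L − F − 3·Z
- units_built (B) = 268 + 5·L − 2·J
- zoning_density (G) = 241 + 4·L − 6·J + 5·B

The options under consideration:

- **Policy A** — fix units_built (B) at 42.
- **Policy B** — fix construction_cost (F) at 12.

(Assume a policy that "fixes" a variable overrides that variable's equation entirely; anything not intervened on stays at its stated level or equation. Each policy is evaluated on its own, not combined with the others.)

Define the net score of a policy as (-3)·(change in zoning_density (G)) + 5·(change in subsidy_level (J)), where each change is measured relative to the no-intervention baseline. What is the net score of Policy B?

Baseline:
  L = 103
  F = 17
  Z = 28
  J = 251 + 3·103 − 17 − 3·28 = 459
  B = 268 + 5·103 − 2·459 = -135
  G = 241 + 4·103 − 6·459 + 5·(-135) = -2776
Policy B (F := 12):
  L = 103
  F = 12
  Z = 28
  J = 251 + 3·103 − 12 − 3·28 = 464
  B = 268 + 5·103 − 2·464 = -145
  G = 241 + 4·103 − 6·464 + 5·(-145) = -2856
ΔG = -2856 − (-2776) = -80; ΔJ = 464 − 459 = 5
Score = (-3)·(-80) + 5·5 = 265

265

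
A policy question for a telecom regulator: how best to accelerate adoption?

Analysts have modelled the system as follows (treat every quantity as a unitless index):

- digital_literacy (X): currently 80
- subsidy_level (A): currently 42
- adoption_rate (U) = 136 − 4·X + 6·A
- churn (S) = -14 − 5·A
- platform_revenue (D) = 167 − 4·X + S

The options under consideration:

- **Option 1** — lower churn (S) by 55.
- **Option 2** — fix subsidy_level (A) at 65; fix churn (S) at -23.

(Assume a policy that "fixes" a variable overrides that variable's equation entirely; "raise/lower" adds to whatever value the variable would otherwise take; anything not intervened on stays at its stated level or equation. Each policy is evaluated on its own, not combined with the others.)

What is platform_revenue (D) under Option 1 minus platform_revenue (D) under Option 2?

Option 1 (S − 55):
  X = 80
  A = 42
  S = -14 − 5·42 (−55 from intervention) = -279
  D = 167 − 4·80 + (-279) = -432
Option 2 (A := 65, S := -23):
  X = 80
  A = 65
  S = -23
  D = 167 − 4·80 + (-23) = -176
D: -432 − (-176) = -256

-256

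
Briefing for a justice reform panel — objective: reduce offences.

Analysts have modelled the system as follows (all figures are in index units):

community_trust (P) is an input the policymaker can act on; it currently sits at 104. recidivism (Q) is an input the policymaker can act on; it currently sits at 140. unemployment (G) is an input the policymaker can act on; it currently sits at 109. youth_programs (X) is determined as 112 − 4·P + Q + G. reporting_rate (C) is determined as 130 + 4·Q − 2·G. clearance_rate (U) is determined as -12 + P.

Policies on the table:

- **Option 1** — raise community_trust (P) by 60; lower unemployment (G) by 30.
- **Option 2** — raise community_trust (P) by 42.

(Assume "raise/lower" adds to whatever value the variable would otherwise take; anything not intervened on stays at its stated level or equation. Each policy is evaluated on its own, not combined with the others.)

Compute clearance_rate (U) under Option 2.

Option 2 (P + 42):
  P = 104 + 42 = 146
  U = -12 + 146 = 134

134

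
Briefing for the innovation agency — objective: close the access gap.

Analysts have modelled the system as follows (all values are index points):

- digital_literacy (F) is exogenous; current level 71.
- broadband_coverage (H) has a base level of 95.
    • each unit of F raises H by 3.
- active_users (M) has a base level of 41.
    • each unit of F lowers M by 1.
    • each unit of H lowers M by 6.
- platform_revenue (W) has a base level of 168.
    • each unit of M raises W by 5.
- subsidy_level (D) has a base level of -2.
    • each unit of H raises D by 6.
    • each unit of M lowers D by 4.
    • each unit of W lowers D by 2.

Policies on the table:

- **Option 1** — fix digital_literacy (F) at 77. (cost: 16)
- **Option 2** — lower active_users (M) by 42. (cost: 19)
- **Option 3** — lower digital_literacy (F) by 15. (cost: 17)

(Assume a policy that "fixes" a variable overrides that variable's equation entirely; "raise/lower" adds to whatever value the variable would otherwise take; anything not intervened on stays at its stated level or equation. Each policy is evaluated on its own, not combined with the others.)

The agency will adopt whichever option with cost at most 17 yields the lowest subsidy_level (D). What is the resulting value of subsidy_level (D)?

Option 1 (F := 77):
  F = 77
  H = 95 + 3·77 = 326
  M = 41 − 77 − 6·326 = -1992
  W = 168 + 5·(-1992) = -9792
  D = -2 + 6·326 − 4·(-1992) − 2·(-9792) = 29506
Option 3 (F − 15):
  F = 71 − 15 = 56
  H = 95 + 3·56 = 263
  M = 41 − 56 − 6·263 = -1593
  W = 168 + 5·(-1593) = -7797
  D = -2 + 6·263 − 4·(-1593) − 2·(-7797) = 23542
Comparing — Option 1: D=29506, Option 3: D=23542. Lowest is 23542 (Option 3).

23542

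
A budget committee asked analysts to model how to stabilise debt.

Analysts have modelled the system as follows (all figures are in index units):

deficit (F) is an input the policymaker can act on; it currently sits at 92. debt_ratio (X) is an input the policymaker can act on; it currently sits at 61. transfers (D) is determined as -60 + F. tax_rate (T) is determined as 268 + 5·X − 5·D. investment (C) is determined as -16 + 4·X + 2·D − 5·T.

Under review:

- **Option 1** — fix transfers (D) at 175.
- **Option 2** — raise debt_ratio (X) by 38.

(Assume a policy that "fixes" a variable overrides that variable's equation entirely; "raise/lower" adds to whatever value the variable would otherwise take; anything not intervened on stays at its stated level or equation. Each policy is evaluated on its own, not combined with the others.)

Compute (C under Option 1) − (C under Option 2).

4659

Option 1 (D := 175):
  F = 92
  X = 61
  D = 175
  T = 268 + 5·61 − 5·175 = -302
  C = -16 + 4·61 + 2·175 − 5·(-302) = 2088
Option 2 (X + 38):
  F = 92
  X = 61 + 38 = 99
  D = -60 + 92 = 32
  T = 268 + 5·99 − 5·32 = 603
  C = -16 + 4·99 + 2·32 − 5·603 = -2571
C: 2088 − (-2571) = 4659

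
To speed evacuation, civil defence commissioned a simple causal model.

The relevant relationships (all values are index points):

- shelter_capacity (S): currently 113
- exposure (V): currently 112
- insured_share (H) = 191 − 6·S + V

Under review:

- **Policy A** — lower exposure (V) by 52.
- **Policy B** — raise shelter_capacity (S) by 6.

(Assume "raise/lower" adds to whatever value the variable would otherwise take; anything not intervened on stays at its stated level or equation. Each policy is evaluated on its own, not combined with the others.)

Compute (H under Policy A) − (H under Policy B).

Policy A (V − 52):
  S = 113
  V = 112 − 52 = 60
  H = 191 − 6·113 + 60 = -427
Policy B (S + 6):
  S = 113 + 6 = 119
  V = 112
  H = 191 − 6·119 + 112 = -411
H: -427 − (-411) = -16

-16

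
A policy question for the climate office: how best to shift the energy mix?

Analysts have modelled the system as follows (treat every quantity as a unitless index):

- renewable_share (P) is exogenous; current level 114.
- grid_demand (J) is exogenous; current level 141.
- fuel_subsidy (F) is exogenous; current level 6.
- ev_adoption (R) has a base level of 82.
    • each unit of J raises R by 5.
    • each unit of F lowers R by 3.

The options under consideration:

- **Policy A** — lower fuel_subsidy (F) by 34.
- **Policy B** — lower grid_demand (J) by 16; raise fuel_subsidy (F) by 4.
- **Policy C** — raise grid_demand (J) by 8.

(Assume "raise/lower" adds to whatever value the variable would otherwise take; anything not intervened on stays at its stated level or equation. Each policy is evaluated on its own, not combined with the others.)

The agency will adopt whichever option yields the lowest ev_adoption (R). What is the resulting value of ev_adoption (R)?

677

Policy A (F − 34):
  J = 141
  F = 6 − 34 = -28
  R = 82 + 5·141 − 3·(-28) = 871
Policy B (J − 16, F + 4):
  J = 141 − 16 = 125
  F = 6 + 4 = 10
  R = 82 + 5·125 − 3·10 = 677
Policy C (J + 8):
  J = 141 + 8 = 149
  F = 6
  R = 82 + 5·149 − 3·6 = 809
Comparing — Policy A: R=871, Policy B: R=677, Policy C: R=809. Lowest is 677 (Policy B).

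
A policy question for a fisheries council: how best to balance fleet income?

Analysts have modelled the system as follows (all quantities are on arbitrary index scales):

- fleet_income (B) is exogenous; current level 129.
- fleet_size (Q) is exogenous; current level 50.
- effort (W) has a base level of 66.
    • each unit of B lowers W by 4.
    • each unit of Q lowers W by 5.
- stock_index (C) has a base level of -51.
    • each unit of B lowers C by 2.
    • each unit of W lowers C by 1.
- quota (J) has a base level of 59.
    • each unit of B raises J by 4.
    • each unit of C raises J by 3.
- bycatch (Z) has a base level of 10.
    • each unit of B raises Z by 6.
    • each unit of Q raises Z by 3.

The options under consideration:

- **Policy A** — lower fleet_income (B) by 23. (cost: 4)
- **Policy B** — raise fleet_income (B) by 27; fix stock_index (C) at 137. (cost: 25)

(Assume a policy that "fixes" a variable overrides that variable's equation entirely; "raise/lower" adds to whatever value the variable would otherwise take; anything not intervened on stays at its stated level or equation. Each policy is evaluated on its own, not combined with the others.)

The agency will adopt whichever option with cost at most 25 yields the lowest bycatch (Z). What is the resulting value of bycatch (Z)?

Policy A (B − 23):
  B = 129 − 23 = 106
  Q = 50
  Z = 10 + 6·106 + 3·50 = 796
Policy B (B + 27, C := 137):
  B = 129 + 27 = 156
  Q = 50
  Z = 10 + 6·156 + 3·50 = 1096
Comparing — Policy A: Z=796, Policy B: Z=1096. Lowest is 796 (Policy A).

796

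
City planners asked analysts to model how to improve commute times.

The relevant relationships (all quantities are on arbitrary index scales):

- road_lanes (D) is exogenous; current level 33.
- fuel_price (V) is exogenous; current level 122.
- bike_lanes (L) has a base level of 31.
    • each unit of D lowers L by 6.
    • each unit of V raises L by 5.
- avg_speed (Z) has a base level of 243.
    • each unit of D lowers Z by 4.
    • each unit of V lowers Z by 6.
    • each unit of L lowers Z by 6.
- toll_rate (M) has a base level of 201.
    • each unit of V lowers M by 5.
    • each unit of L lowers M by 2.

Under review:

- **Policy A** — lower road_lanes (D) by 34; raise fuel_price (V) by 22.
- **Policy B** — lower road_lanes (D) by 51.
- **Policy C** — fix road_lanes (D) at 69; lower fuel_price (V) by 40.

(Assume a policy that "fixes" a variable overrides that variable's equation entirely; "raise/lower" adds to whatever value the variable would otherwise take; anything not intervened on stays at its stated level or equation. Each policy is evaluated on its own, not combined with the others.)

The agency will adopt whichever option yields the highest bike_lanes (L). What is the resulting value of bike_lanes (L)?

Policy A (D − 34, V + 22):
  D = 33 − 34 = -1
  V = 122 + 22 = 144
  L = 31 − 6·(-1) + 5·144 = 757
Policy B (D − 51):
  D = 33 − 51 = -18
  V = 122
  L = 31 − 6·(-18) + 5·122 = 749
Policy C (D := 69, V − 40):
  D = 69
  V = 122 − 40 = 82
  L = 31 − 6·69 + 5·82 = 27
Comparing — Policy A: L=757, Policy B: L=749, Policy C: L=27. Highest is 757 (Policy A).

757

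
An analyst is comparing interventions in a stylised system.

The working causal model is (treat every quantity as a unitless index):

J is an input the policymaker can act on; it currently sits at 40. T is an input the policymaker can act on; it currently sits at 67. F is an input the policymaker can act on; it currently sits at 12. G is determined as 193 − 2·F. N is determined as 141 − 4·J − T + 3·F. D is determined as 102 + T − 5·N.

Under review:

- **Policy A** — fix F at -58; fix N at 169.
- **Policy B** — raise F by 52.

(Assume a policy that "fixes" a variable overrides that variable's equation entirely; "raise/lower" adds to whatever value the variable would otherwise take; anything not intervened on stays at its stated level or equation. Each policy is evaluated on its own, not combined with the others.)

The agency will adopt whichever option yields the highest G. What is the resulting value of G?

Policy A (F := -58, N := 169):
  F = -58
  G = 193 − 2·(-58) = 309
Policy B (F + 52):
  F = 12 + 52 = 64
  G = 193 − 2·64 = 65
Comparing — Policy A: G=309, Policy B: G=65. Highest is 309 (Policy A).

309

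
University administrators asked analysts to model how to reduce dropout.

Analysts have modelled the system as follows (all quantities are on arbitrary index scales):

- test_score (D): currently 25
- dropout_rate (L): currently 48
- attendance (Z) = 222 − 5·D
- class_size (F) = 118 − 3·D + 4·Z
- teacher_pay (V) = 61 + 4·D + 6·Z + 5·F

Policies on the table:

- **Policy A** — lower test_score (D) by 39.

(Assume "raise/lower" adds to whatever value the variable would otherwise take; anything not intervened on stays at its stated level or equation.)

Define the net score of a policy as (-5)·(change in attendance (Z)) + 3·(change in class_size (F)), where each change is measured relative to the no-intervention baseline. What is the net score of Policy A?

1716

Baseline:
  D = 25
  Z = 222 − 5·25 = 97
  F = 118 − 3·25 + 4·97 = 431
Policy A (D − 39):
  D = 25 − 39 = -14
  Z = 222 − 5·(-14) = 292
  F = 118 − 3·(-14) + 4·292 = 1328
ΔZ = 292 − 97 = 195; ΔF = 1328 − 431 = 897
Score = (-5)·195 + 3·897 = 1716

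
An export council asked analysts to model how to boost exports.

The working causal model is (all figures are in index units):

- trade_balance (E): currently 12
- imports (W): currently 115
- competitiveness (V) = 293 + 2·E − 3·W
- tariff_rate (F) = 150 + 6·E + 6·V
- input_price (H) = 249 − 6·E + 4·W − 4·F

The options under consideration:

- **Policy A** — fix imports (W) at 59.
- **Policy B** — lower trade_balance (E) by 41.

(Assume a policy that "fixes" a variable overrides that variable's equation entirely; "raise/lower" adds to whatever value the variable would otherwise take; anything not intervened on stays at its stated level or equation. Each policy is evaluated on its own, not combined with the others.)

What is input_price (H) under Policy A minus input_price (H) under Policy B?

Policy A (W := 59):
  E = 12
  W = 59
  V = 293 + 2·12 − 3·59 = 140
  F = 150 + 6·12 + 6·140 = 1062
  H = 249 − 6·12 + 4·59 − 4·1062 = -3835
Policy B (E − 41):
  E = 12 − 41 = -29
  W = 115
  V = 293 + 2·(-29) − 3·115 = -110
  F = 150 + 6·(-29) + 6·(-110) = -684
  H = 249 − 6·(-29) + 4·115 − 4·(-684) = 3619
H: -3835 − 3619 = -7454

-7454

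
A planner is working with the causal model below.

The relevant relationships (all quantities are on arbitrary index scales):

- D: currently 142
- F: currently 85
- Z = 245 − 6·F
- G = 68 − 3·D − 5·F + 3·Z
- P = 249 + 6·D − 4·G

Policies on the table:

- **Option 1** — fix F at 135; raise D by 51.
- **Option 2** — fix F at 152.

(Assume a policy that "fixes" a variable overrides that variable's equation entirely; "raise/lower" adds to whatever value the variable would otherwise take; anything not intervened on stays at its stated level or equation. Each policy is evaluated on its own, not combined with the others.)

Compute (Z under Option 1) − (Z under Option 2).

Option 1 (F := 135, D + 51):
  F = 135
  Z = 245 − 6·135 = -565
Option 2 (F := 152):
  F = 152
  Z = 245 − 6·152 = -667
Z: -565 − (-667) = 102

102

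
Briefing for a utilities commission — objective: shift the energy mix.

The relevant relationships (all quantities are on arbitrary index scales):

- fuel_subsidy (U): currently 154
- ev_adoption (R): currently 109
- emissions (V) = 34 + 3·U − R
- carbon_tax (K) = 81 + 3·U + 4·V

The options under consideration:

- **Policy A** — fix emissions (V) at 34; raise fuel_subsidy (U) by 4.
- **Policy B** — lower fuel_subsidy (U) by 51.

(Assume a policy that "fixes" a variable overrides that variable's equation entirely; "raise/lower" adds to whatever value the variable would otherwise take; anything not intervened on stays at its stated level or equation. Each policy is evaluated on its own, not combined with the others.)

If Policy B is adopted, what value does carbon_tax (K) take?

Policy B (U − 51):
  U = 154 − 51 = 103
  R = 109
  V = 34 + 3·103 − 109 = 234
  K = 81 + 3·103 + 4·234 = 1326

1326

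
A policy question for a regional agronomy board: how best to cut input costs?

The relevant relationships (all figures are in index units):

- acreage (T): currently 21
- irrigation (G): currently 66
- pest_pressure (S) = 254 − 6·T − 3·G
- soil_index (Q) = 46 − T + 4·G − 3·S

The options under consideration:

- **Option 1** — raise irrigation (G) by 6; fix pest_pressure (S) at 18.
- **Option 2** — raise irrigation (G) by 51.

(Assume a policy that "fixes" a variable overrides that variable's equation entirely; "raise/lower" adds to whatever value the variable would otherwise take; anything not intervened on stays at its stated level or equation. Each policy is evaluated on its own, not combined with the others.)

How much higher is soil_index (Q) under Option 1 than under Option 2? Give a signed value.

-903

Option 1 (G + 6, S := 18):
  T = 21
  G = 66 + 6 = 72
  S = 18
  Q = 46 − 21 + 4·72 − 3·18 = 259
Option 2 (G + 51):
  T = 21
  G = 66 + 51 = 117
  S = 254 − 6·21 − 3·117 = -223
  Q = 46 − 21 + 4·117 − 3·(-223) = 1162
Q: 259 − 1162 = -903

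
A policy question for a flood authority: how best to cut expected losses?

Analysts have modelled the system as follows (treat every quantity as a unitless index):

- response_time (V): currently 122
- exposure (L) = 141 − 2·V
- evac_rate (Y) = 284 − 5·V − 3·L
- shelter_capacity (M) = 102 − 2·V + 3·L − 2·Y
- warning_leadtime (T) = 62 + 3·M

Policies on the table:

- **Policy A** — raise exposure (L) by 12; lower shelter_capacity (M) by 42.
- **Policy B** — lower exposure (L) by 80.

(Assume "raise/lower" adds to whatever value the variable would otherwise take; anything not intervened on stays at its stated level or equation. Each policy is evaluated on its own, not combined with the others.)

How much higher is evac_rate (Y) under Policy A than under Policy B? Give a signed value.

-276

Policy A (L + 12, M − 42):
  V = 122
  L = 141 − 2·122 (+12 from intervention) = -91
  Y = 284 − 5·122 − 3·(-91) = -53
Policy B (L − 80):
  V = 122
  L = 141 − 2·122 (−80 from intervention) = -183
  Y = 284 − 5·122 − 3·(-183) = 223
Y: -53 − 223 = -276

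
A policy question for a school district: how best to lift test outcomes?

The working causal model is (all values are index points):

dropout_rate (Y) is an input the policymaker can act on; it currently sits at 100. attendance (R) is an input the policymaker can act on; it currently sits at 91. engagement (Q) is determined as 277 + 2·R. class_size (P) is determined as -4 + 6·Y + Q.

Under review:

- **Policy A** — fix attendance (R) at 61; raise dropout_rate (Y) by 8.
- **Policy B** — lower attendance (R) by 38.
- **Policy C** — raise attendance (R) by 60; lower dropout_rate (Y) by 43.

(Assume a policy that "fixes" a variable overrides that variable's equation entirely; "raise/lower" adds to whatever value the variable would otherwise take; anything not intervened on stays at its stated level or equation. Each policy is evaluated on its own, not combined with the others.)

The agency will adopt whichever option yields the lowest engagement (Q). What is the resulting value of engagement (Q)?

383

Policy A (R := 61, Y + 8):
  R = 61
  Q = 277 + 2·61 = 399
Policy B (R − 38):
  R = 91 − 38 = 53
  Q = 277 + 2·53 = 383
Policy C (R + 60, Y − 43):
  R = 91 + 60 = 151
  Q = 277 + 2·151 = 579
Comparing — Policy A: Q=399, Policy B: Q=383, Policy C: Q=579. Lowest is 383 (Policy B).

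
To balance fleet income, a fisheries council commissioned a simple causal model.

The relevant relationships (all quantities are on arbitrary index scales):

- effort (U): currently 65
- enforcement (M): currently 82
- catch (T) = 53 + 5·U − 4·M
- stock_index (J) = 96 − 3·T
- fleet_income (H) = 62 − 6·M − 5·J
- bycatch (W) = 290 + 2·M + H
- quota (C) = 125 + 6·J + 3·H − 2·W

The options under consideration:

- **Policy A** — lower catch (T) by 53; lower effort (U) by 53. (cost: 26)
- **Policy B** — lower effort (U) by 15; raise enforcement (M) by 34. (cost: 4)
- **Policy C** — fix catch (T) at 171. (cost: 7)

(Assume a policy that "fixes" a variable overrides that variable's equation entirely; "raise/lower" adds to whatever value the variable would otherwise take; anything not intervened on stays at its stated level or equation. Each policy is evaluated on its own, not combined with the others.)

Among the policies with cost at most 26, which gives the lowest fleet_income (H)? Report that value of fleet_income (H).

Policy A (T − 53, U − 53):
  U = 65 − 53 = 12
  M = 82
  T = 53 + 5·12 − 4·82 (−53 from intervention) = -268
  J = 96 − 3·(-268) = 900
  H = 62 − 6·82 − 5·900 = -4930
Policy B (U − 15, M + 34):
  U = 65 − 15 = 50
  M = 82 + 34 = 116
  T = 53 + 5·50 − 4·116 = -161
  J = 96 − 3·(-161) = 579
  H = 62 − 6·116 − 5·579 = -3529
Policy C (T := 171):
  U = 65
  M = 82
  T = 171
  J = 96 − 3·171 = -417
  H = 62 − 6·82 − 5·(-417) = 1655
Comparing — Policy A: H=-4930, Policy B: H=-3529, Policy C: H=1655. Lowest is -4930 (Policy A).

-4930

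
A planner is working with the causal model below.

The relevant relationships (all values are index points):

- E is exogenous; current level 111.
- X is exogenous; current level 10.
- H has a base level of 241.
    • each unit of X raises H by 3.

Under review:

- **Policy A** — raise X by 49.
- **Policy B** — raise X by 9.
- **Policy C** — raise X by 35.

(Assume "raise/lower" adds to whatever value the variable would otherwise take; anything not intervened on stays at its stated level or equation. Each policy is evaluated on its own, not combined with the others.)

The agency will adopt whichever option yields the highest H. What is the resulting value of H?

418

Policy A (X + 49):
  X = 10 + 49 = 59
  H = 241 + 3·59 = 418
Policy B (X + 9):
  X = 10 + 9 = 19
  H = 241 + 3·19 = 298
Policy C (X + 35):
  X = 10 + 35 = 45
  H = 241 + 3·45 = 376
Comparing — Policy A: H=418, Policy B: H=298, Policy C: H=376. Highest is 418 (Policy A).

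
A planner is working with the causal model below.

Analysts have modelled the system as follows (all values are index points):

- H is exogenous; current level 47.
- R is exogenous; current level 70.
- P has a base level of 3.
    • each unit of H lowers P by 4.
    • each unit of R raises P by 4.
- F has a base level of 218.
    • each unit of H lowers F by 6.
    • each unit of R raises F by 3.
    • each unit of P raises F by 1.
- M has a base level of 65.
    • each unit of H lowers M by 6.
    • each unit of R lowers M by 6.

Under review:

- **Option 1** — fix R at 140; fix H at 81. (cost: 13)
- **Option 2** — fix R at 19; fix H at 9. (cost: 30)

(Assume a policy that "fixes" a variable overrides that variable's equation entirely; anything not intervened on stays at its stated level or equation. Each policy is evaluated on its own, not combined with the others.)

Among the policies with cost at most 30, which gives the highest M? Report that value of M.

-103

Option 1 (R := 140, H := 81):
  H = 81
  R = 140
  M = 65 − 6·81 − 6·140 = -1261
Option 2 (R := 19, H := 9):
  H = 9
  R = 19
  M = 65 − 6·9 − 6·19 = -103
Comparing — Option 1: M=-1261, Option 2: M=-103. Highest is -103 (Option 2).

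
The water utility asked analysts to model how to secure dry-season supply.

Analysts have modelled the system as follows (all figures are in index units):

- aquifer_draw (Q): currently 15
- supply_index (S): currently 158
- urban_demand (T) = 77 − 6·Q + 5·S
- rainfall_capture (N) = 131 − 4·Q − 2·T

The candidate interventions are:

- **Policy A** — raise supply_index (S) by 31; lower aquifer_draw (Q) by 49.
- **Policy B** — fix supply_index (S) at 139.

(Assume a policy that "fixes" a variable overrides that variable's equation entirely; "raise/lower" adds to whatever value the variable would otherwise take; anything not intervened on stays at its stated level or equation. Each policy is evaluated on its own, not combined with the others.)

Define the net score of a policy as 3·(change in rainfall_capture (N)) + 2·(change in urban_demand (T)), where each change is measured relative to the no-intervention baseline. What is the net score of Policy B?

Baseline:
  Q = 15
  S = 158
  T = 77 − 6·15 + 5·158 = 777
  N = 131 − 4·15 − 2·777 = -1483
Policy B (S := 139):
  Q = 15
  S = 139
  T = 77 − 6·15 + 5·139 = 682
  N = 131 − 4·15 − 2·682 = -1293
ΔN = -1293 − (-1483) = 190; ΔT = 682 − 777 = -95
Score = 3·190 + 2·(-95) = 380

380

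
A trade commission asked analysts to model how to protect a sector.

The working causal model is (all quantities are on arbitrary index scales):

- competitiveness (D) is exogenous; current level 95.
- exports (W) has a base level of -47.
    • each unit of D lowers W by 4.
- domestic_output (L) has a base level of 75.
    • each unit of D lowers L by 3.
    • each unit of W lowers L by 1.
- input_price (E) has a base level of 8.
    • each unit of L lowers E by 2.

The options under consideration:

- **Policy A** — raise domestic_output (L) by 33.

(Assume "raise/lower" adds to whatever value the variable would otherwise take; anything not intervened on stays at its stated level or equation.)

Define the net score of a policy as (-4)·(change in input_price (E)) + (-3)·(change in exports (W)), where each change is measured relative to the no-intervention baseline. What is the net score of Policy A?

264

Baseline:
  D = 95
  W = -47 − 4·95 = -427
  L = 75 − 3·95 − (-427) = 217
  E = 8 − 2·217 = -426
Policy A (L + 33):
  D = 95
  W = -47 − 4·95 = -427
  L = 75 − 3·95 − (-427) (+33 from intervention) = 250
  E = 8 − 2·250 = -492
ΔE = -492 − (-426) = -66; ΔW = -427 − (-427) = 0
Score = (-4)·(-66) + (-3)·0 = 264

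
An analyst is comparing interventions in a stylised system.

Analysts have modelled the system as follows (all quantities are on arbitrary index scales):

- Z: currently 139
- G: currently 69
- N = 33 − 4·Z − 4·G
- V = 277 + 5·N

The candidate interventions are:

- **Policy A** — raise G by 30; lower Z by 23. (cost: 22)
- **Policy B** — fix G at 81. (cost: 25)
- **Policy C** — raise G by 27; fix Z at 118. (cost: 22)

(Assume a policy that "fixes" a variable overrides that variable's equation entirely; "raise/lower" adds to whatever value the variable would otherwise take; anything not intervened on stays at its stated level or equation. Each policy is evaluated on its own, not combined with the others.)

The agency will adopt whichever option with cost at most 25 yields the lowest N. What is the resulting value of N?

Policy A (G + 30, Z − 23):
  Z = 139 − 23 = 116
  G = 69 + 30 = 99
  N = 33 − 4·116 − 4·99 = -827
Policy B (G := 81):
  Z = 139
  G = 81
  N = 33 − 4·139 − 4·81 = -847
Policy C (G + 27, Z := 118):
  Z = 118
  G = 69 + 27 = 96
  N = 33 − 4·118 − 4·96 = -823
Comparing — Policy A: N=-827, Policy B: N=-847, Policy C: N=-823. Lowest is -847 (Policy B).

-847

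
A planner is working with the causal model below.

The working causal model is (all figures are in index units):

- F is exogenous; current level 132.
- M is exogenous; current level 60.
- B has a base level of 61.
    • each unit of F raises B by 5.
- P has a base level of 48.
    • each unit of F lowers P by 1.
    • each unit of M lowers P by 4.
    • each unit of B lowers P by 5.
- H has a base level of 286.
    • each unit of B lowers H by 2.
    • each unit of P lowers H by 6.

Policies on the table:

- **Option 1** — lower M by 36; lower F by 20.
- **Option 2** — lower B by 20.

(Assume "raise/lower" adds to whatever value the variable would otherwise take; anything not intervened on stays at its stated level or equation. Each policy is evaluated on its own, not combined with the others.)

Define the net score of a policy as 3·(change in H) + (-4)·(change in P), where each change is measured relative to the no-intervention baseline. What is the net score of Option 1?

-14008

Baseline:
  F = 132
  M = 60
  B = 61 + 5·132 = 721
  P = 48 − 132 − 4·60 − 5·721 = -3929
  H = 286 − 2·721 − 6·(-3929) = 22418
Option 1 (M − 36, F − 20):
  F = 132 − 20 = 112
  M = 60 − 36 = 24
  B = 61 + 5·112 = 621
  P = 48 − 112 − 4·24 − 5·621 = -3265
  H = 286 − 2·621 − 6·(-3265) = 18634
ΔH = 18634 − 22418 = -3784; ΔP = -3265 − (-3929) = 664
Score = 3·(-3784) + (-4)·664 = -14008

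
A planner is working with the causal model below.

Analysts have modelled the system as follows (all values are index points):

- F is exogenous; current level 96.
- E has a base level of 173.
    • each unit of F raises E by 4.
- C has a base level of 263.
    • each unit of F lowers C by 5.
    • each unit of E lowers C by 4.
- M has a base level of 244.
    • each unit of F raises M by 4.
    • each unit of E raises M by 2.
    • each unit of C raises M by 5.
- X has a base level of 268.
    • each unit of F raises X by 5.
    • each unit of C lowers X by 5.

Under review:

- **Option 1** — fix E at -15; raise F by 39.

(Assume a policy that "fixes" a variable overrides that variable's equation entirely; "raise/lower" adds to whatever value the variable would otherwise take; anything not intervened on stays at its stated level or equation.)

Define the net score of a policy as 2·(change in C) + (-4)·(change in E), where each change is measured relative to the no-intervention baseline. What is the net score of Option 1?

Baseline:
  F = 96
  E = 173 + 4·96 = 557
  C = 263 − 5·96 − 4·557 = -2445
Option 1 (E := -15, F + 39):
  F = 96 + 39 = 135
  E = -15
  C = 263 − 5·135 − 4·(-15) = -352
ΔC = -352 − (-2445) = 2093; ΔE = -15 − 557 = -572
Score = 2·2093 + (-4)·(-572) = 6474

6474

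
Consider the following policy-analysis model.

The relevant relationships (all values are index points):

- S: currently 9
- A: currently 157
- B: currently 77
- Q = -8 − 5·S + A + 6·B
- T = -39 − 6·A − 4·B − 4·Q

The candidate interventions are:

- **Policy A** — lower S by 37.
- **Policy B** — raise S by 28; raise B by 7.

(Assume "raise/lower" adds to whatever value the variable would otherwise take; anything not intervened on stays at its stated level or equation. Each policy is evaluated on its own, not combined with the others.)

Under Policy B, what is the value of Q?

468

Policy B (S + 28, B + 7):
  S = 9 + 28 = 37
  A = 157
  B = 77 + 7 = 84
  Q = -8 − 5·37 + 157 + 6·84 = 468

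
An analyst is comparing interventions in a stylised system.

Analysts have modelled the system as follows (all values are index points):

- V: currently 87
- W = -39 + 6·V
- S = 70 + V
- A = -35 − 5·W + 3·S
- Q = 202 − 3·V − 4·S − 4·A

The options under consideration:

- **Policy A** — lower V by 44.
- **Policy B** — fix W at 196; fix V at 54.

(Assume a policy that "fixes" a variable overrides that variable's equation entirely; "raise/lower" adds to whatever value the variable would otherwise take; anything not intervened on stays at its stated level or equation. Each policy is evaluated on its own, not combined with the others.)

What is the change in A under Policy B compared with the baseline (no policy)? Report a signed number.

Baseline:
  V = 87
  W = -39 + 6·87 = 483
  S = 70 + 87 = 157
  A = -35 − 5·483 + 3·157 = -1979
Policy B (W := 196, V := 54):
  V = 54
  W = 196
  S = 70 + 54 = 124
  A = -35 − 5·196 + 3·124 = -643
Change in A: -643 − (-1979) = 1336

1336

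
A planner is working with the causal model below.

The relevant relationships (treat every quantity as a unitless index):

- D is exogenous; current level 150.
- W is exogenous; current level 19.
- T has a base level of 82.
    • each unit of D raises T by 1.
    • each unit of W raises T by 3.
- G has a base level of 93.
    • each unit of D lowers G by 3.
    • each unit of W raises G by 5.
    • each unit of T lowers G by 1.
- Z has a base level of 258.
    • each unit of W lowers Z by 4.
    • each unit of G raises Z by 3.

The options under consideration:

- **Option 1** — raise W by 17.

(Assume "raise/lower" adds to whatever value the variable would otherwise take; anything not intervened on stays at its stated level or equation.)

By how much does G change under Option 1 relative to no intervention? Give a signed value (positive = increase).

Baseline:
  D = 150
  W = 19
  T = 82 + 150 + 3·19 = 289
  G = 93 − 3·150 + 5·19 − 289 = -551
Option 1 (W + 17):
  D = 150
  W = 19 + 17 = 36
  T = 82 + 150 + 3·36 = 340
  G = 93 − 3·150 + 5·36 − 340 = -517
Change in G: -517 − (-551) = 34

34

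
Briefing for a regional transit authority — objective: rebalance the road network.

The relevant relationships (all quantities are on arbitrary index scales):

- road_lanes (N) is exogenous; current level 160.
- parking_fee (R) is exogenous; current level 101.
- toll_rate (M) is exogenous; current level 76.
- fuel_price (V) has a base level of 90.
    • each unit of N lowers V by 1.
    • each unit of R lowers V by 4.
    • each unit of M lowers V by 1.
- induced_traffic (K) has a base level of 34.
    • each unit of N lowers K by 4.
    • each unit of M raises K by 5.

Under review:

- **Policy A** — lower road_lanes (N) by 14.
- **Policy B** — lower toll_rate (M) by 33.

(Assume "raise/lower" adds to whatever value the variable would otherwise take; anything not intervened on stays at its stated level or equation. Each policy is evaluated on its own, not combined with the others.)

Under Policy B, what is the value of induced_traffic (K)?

Policy B (M − 33):
  N = 160
  M = 76 − 33 = 43
  K = 34 − 4·160 + 5·43 = -391

-391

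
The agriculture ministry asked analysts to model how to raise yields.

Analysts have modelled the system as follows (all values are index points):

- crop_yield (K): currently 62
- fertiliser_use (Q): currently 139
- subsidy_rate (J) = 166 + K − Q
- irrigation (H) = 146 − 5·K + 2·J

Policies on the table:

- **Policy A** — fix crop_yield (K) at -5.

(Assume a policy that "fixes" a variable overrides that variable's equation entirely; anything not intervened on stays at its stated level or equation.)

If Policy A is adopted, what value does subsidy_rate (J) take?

Policy A (K := -5):
  K = -5
  Q = 139
  J = 166 + (-5) − 139 = 22

22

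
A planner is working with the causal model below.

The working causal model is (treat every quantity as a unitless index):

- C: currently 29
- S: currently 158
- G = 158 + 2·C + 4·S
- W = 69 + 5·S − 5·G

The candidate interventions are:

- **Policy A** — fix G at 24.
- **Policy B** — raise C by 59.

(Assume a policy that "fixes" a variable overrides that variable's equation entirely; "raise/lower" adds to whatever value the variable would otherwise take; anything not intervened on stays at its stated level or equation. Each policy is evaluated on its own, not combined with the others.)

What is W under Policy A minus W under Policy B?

4710

Policy A (G := 24):
  C = 29
  S = 158
  G = 24
  W = 69 + 5·158 − 5·24 = 739
Policy B (C + 59):
  C = 29 + 59 = 88
  S = 158
  G = 158 + 2·88 + 4·158 = 966
  W = 69 + 5·158 − 5·966 = -3971
W: 739 − (-3971) = 4710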